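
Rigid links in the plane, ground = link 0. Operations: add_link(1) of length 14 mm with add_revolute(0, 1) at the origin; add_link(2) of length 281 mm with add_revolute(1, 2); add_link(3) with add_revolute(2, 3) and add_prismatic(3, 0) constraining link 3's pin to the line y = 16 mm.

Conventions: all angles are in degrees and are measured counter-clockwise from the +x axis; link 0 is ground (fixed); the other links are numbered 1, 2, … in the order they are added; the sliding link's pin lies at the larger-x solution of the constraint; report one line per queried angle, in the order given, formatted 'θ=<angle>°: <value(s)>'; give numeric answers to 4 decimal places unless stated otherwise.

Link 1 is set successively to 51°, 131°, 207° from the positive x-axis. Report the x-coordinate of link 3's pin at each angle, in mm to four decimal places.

geometry: r = 14 mm, L = 281 mm, e = 16 mm
θ=51°: crank pin P = (r cos θ, r sin θ) = (8.810485, 10.880043)
θ=51°: h = r sin θ − e = 10.880043 − 16 = -5.119957
θ=51°: x = r cos θ + √(L² − h²) = 8.810485 + 280.953352 = 289.763838
θ=131°: crank pin P = (r cos θ, r sin θ) = (-9.184826, 10.565934)
θ=131°: h = r sin θ − e = 10.565934 − 16 = -5.434066
θ=131°: x = r cos θ + √(L² − h²) = -9.184826 + 280.947452 = 271.762626
θ=207°: crank pin P = (r cos θ, r sin θ) = (-12.474091, -6.355867)
θ=207°: h = r sin θ − e = -6.355867 − 16 = -22.355867
θ=207°: x = r cos θ + √(L² − h²) = -12.474091 + 280.109292 = 267.635200

θ=51°: 289.7638
θ=131°: 271.7626
θ=207°: 267.6352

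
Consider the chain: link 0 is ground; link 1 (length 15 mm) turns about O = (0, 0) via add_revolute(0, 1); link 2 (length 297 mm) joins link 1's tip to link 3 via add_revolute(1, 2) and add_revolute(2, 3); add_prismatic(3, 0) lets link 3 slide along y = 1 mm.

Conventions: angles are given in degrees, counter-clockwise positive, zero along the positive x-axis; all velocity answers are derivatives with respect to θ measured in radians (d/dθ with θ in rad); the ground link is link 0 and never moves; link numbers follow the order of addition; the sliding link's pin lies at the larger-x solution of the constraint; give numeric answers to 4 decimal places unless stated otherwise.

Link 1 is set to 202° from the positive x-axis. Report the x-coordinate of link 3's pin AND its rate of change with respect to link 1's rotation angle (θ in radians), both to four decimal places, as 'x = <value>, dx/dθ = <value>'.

geometry: r = 15 mm, L = 297 mm, e = 1 mm
crank pin P = (r cos θ, r sin θ) = (-13.907758, -5.619099)
h = r sin θ − e = -5.619099 − 1 = -6.619099
x = r cos θ + √(L² − h²) = -13.907758 + 296.926232 = 283.018475
dx/dθ = −r sin θ − h·r cos θ/√(L² − h²) (θ in radians; h = -6.619099) = 5.309066

x = 283.0185, dx/dθ = 5.3091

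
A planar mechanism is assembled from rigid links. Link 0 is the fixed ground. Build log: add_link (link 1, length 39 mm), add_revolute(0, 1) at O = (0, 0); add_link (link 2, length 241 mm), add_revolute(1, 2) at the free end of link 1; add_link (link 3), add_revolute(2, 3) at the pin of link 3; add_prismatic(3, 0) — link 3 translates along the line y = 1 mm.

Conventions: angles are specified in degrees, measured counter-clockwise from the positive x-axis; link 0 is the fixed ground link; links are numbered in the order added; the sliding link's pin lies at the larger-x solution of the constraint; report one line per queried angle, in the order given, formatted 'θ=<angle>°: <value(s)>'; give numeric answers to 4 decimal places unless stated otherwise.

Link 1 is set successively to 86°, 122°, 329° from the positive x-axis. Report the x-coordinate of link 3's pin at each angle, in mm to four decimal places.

geometry: r = 39 mm, L = 241 mm, e = 1 mm
θ=86°: crank pin P = (r cos θ, r sin θ) = (2.720502, 38.904998)
θ=86°: h = r sin θ − e = 38.904998 − 1 = 37.904998
θ=86°: x = r cos θ + √(L² − h²) = 2.720502 + 238.000444 = 240.720946
θ=122°: crank pin P = (r cos θ, r sin θ) = (-20.666851, 33.073876)
θ=122°: h = r sin θ − e = 33.073876 − 1 = 32.073876
θ=122°: x = r cos θ + √(L² − h²) = -20.666851 + 238.856163 = 218.189311
θ=329°: crank pin P = (r cos θ, r sin θ) = (33.429525, -20.086485)
θ=329°: h = r sin θ − e = -20.086485 − 1 = -21.086485
θ=329°: x = r cos θ + √(L² − h²) = 33.429525 + 240.075738 = 273.505263

θ=86°: 240.7209
θ=122°: 218.1893
θ=329°: 273.5053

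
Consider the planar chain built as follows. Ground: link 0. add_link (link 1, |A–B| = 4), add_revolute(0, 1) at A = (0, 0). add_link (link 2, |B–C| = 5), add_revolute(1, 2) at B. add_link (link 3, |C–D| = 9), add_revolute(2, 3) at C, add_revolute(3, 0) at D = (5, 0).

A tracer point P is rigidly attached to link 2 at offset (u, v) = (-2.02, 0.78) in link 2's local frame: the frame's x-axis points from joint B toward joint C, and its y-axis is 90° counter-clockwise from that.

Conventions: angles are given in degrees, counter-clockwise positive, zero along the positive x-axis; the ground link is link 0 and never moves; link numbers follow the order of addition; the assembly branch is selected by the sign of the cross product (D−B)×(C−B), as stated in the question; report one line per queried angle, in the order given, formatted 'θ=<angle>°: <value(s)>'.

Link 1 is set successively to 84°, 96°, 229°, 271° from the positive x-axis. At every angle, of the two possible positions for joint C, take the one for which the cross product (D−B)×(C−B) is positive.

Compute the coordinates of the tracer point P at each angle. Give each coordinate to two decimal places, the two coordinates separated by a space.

A=(0,0), D=(5.00,0)
θ=84°: B = A + 4.00·(cos84°, sin84°) = (0.4181, 3.9781)
θ=84°: |BD| = 6.0679
θ=84°: circle(B,5.00) ∩ circle(D,9.00): a=-1.5806, h=4.7436
θ=84°:   candidates: C₊=(2.3345,8.5962) cross=28.784; C₋=(-3.8853,1.4324) cross=-28.784
θ=84°:   branch + wants cross > 0 → take C=(2.3345,8.5962) (cross=28.784)
θ=84°: ex = (C−B)/|BC| = (0.3833,0.9236); ey = (-0.9236,0.3833)
θ=84°: P = B + -2.02·ex + 0.78·ey = (-1.0766,2.4113)
θ=96°: B = A + 4.00·(cos96°, sin96°) = (-0.4181, 3.9781)
θ=96°: |BD| = 6.7217
θ=96°: circle(B,5.00) ∩ circle(D,9.00): a=-0.8048, h=4.9348
θ=96°:   candidates: C₊=(1.8537,8.4321) cross=33.170; C₋=(-3.9874,0.4766) cross=-33.170
θ=96°:   branch + wants cross > 0 → take C=(1.8537,8.4321) (cross=33.170)
θ=96°: ex = (C−B)/|BC| = (0.4544,0.8908); ey = (-0.8908,0.4544)
θ=96°: P = B + -2.02·ex + 0.78·ey = (-2.0308,2.5331)
θ=229°: B = A + 4.00·(cos229°, sin229°) = (-2.6242, -3.0188)
θ=229°: |BD| = 8.2001
θ=229°: circle(B,5.00) ∩ circle(D,9.00): a=0.6855, h=4.9528
θ=229°:   candidates: C₊=(-3.8102,1.8385) cross=40.614; C₋=(-0.1635,-7.3714) cross=-40.614
θ=229°:   branch + wants cross > 0 → take C=(-3.8102,1.8385) (cross=40.614)
θ=229°: ex = (C−B)/|BC| = (-0.2372,0.9715); ey = (-0.9715,-0.2372)
θ=229°: P = B + -2.02·ex + 0.78·ey = (-2.9028,-5.1662)
θ=271°: B = A + 4.00·(cos271°, sin271°) = (0.0698, -3.9994)
θ=271°: |BD| = 6.3484
θ=271°: circle(B,5.00) ∩ circle(D,9.00): a=-1.2364, h=4.8447
θ=271°:   candidates: C₊=(-3.9425,-1.0159) cross=30.756; C₋=(2.1617,-8.5407) cross=-30.756
θ=271°:   branch + wants cross > 0 → take C=(-3.9425,-1.0159) (cross=30.756)
θ=271°: ex = (C−B)/|BC| = (-0.8025,0.5967); ey = (-0.5967,-0.8025)
θ=271°: P = B + -2.02·ex + 0.78·ey = (1.2253,-5.8307)

θ=84°: -1.08 2.41
θ=96°: -2.03 2.53
θ=229°: -2.90 -5.17
θ=271°: 1.23 -5.83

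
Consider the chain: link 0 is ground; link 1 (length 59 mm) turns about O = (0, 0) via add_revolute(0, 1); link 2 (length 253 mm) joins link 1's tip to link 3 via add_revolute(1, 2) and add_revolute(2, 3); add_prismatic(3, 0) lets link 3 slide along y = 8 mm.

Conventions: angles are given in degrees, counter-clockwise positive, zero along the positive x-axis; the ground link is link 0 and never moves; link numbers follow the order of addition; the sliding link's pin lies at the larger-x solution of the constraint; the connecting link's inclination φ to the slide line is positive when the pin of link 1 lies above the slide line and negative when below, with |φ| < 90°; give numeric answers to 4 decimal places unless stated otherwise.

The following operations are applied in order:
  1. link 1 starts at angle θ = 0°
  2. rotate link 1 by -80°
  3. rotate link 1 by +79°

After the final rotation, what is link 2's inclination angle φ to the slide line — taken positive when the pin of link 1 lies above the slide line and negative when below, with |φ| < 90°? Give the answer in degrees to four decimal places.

geometry: r = 59 mm, L = 253 mm, e = 8 mm; θ starts at 0°
rotate link 1 by -80°: θ ← 0° -80° = -80°
rotate link 1 by +79°: θ ← -80° +79° = -1°
h = r sin θ − e = -1.029692 − 8 = -9.029692
sin φ = h / L = -9.029692 / 253 = -0.03569048
φ = arcsin(-0.03569048) = -2.045348°

-2.0453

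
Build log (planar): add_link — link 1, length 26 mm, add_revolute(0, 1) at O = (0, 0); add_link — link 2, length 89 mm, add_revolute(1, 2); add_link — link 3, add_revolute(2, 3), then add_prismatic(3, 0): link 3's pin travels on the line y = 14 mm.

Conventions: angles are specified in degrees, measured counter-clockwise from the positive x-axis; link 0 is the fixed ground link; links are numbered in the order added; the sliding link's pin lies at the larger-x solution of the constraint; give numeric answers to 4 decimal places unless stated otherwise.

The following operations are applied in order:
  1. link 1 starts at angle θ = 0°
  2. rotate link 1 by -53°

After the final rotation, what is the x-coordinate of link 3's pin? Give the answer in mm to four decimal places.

geometry: r = 26 mm, L = 89 mm, e = 14 mm; θ starts at 0°
rotate link 1 by -53°: θ ← 0° -53° = -53°
crank pin P = (r cos θ, r sin θ) = (15.647191, -20.764523)
h = r sin θ − e = -20.764523 − 14 = -34.764523
x = r cos θ + √(L² − h²) = 15.647191 + 81.929408 = 97.576599

97.5766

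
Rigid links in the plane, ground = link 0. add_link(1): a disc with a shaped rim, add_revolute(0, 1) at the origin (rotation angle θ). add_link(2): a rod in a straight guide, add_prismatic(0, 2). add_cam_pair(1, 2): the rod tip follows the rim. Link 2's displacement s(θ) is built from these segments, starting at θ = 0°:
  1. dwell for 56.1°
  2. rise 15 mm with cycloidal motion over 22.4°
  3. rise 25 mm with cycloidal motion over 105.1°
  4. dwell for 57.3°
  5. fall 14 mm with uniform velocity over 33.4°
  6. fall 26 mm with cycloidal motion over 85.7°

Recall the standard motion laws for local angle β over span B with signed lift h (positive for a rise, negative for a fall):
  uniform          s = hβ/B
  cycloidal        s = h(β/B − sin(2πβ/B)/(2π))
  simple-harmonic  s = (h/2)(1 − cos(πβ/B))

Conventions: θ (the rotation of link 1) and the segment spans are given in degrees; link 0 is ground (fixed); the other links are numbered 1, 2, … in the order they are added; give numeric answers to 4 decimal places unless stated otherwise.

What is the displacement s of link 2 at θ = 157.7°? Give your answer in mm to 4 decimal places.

segment 1 (0° to 56.1°, dwell): s unchanged at 0.0000
segment 2 (56.1° to 78.5°, cycloidal, h = 15) is passed completely: s = 0.0000 + (15) = 15.0000
θ = 157.7° falls in segment 3 (78.5° to 183.6°, cycloidal, h = 25): β = 157.7 − 78.5 = 79.2°, B = 105.1°; Δs = 25·(0.7536 − sin(2π·0.7536)/(2π)) = 22.8171; s = 15.0000 + 22.8171 = 37.8171

37.8171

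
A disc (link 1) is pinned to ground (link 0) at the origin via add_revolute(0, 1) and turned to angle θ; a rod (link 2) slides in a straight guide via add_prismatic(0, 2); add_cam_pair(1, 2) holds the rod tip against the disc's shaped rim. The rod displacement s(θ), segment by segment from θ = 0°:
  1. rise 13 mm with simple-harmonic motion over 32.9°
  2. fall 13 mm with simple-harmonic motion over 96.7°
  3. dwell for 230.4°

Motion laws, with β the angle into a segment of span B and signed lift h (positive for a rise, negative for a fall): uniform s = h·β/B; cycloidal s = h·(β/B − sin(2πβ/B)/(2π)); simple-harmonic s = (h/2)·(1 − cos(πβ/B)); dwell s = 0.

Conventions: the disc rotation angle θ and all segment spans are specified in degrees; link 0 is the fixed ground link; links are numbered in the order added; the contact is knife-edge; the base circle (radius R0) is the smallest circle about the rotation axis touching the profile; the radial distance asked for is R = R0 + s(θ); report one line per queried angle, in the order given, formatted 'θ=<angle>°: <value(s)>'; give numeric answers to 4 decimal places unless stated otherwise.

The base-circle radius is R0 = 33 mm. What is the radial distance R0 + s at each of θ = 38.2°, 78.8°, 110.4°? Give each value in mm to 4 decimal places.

segment 1 (0° to 32.9°, simple-harmonic, h = 13) is passed completely: s = 0.0000 + (13) = 13.0000
θ = 38.2° falls in segment 2 (32.9° to 129.6°, simple-harmonic, h = -13): β = 38.2 − 32.9 = 5.3°, B = 96.7°; Δs = -13/2·(1 − cos(π·0.0548)) = -0.0961; s = 13.0000 − 0.0961 = 12.9039
θ = 78.8° falls in segment 2 (32.9° to 129.6°, simple-harmonic, h = -13): β = 78.8 − 32.9 = 45.9°, B = 96.7°; Δs = -13/2·(1 − cos(π·0.4747)) = -5.9832; s = 13.0000 − 5.9832 = 7.0168
θ = 110.4° falls in segment 2 (32.9° to 129.6°, simple-harmonic, h = -13): β = 110.4 − 32.9 = 77.5°, B = 96.7°; Δs = -13/2·(1 − cos(π·0.8014)) = -11.7759; s = 13.0000 − 11.7759 = 1.2241
θ=38.2°: R = R0 + s = 33 + 12.9039 = 45.9039
θ=78.8°: R = R0 + s = 33 + 7.0168 = 40.0168
θ=110.4°: R = R0 + s = 33 + 1.2241 = 34.2241

θ=38.2°: 45.9039
θ=78.8°: 40.0168
θ=110.4°: 34.2241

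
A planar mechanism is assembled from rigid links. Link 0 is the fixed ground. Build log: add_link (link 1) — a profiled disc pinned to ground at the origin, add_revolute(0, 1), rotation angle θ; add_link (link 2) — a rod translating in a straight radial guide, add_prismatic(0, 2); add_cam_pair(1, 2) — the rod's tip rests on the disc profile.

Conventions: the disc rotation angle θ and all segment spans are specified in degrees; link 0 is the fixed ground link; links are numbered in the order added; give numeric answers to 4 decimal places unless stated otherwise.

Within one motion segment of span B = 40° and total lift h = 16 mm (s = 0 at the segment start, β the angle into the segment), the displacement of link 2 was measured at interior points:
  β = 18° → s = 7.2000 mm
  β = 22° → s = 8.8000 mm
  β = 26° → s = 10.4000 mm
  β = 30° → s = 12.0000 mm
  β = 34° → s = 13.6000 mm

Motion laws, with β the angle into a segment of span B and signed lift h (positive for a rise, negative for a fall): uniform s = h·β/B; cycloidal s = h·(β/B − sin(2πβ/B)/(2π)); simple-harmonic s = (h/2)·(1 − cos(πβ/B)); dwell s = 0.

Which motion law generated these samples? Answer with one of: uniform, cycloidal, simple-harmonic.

candidates at β/B = r: uniform s = h·r (linear in β); cycloidal s = h·(r − sin(2πr)/(2π)); simple-harmonic s = (h/2)(1 − cos(πr))
β=18°: printed 7.2000 | uniform 7.2000, cycloidal 6.4131, simple-harmonic 6.7485
β=22°: printed 8.8000 | uniform 8.8000, cycloidal 9.5869, simple-harmonic 9.2515
β=26°: printed 10.4000 | uniform 10.4000, cycloidal 12.4601, simple-harmonic 11.6319
β=30°: printed 12.0000 | uniform 12.0000, cycloidal 14.5465, simple-harmonic 13.6569
β=34°: printed 13.6000 | uniform 13.6000, cycloidal 15.6601, simple-harmonic 15.1281
only one law matches every sample → uniform

uniform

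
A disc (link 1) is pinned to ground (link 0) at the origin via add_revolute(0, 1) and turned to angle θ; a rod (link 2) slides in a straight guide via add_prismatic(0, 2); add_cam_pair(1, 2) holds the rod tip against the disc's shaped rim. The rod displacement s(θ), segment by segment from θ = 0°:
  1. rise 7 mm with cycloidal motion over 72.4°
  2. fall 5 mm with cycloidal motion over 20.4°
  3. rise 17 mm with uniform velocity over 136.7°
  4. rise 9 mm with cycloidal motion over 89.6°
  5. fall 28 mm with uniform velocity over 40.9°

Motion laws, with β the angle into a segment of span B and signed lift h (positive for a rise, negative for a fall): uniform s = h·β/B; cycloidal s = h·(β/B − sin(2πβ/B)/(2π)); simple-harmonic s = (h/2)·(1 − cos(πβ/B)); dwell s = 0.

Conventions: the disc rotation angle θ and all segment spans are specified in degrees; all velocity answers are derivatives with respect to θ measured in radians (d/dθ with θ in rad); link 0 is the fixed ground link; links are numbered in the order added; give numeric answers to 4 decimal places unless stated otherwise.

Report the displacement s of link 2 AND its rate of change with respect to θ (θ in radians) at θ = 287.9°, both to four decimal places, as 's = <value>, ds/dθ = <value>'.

segment 1 (0° to 72.4°, cycloidal, h = 7) is passed completely: s = 0.0000 + (7) = 7.0000
segment 2 (72.4° to 92.8°, cycloidal, h = -5) is passed completely: s = 7.0000 + (-5) = 2.0000
segment 3 (92.8° to 229.5°, uniform, h = 17) is passed completely: s = 2.0000 + (17) = 19.0000
θ = 287.9° falls in segment 4 (229.5° to 319.1°, cycloidal, h = 9): β = 287.9 − 229.5 = 58.4°, B = 89.6°; Δs = 9·(0.6518 − sin(2π·0.6518)/(2π)) = 7.0343; s = 19.0000 + 7.0343 = 26.0343
velocity in seg [229.5°–319.1°] (cycloidal), θ in radians: β = 58.4° = 1.0193 rad, B = 89.6° = 1.5638 rad; ds/dθ = (h/B)(1 − cos(2πβ/B)) = (9/1.5638)(1 − cos(2π·0.6518)) = 9.085500 mm/rad

s = 26.0343, ds/dθ = 9.0855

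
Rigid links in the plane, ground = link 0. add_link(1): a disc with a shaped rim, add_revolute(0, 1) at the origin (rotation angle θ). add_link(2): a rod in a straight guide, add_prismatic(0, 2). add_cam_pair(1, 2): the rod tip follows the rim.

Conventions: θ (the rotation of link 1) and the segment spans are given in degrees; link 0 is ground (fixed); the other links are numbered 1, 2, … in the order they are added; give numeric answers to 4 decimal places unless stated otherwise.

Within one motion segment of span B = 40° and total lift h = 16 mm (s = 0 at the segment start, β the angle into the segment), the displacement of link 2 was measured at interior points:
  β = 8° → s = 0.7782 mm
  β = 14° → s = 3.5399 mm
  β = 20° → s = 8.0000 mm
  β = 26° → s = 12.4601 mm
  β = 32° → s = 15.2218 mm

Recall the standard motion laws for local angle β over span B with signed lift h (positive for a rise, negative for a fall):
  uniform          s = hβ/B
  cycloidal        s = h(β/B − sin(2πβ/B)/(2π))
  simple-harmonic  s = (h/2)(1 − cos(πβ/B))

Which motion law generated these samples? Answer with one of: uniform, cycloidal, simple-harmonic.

candidates at β/B = r: uniform s = h·r (linear in β); cycloidal s = h·(r − sin(2πr)/(2π)); simple-harmonic s = (h/2)(1 − cos(πr))
β=8°: printed 0.7782 | uniform 3.2000, cycloidal 0.7782, simple-harmonic 1.5279
β=14°: printed 3.5399 | uniform 5.6000, cycloidal 3.5399, simple-harmonic 4.3681
β=20°: printed 8.0000 | uniform 8.0000, cycloidal 8.0000, simple-harmonic 8.0000
β=26°: printed 12.4601 | uniform 10.4000, cycloidal 12.4601, simple-harmonic 11.6319
β=32°: printed 15.2218 | uniform 12.8000, cycloidal 15.2218, simple-harmonic 14.4721
only one law matches every sample → cycloidal

cycloidal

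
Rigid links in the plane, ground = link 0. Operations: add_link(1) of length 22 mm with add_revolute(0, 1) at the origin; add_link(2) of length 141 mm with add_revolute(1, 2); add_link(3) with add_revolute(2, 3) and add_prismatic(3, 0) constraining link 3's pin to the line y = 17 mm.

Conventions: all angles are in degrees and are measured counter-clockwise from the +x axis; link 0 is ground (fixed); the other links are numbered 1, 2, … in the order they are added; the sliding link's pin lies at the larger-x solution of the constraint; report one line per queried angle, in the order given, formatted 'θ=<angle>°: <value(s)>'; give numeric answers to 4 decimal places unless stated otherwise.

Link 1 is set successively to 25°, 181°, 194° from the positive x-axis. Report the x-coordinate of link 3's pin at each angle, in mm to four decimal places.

geometry: r = 22 mm, L = 141 mm, e = 17 mm
θ=25°: crank pin P = (r cos θ, r sin θ) = (19.938771, 9.297602)
θ=25°: h = r sin θ − e = 9.297602 − 17 = -7.702398
θ=25°: x = r cos θ + √(L² − h²) = 19.938771 + 140.789464 = 160.728235
θ=181°: crank pin P = (r cos θ, r sin θ) = (-21.996649, -0.383953)
θ=181°: h = r sin θ − e = -0.383953 − 17 = -17.383953
θ=181°: x = r cos θ + √(L² − h²) = -21.996649 + 139.924259 = 117.927609
θ=194°: crank pin P = (r cos θ, r sin θ) = (-21.346506, -5.322282)
θ=194°: h = r sin θ − e = -5.322282 − 17 = -22.322282
θ=194°: x = r cos θ + √(L² − h²) = -21.346506 + 139.221822 = 117.875316

θ=25°: 160.7282
θ=181°: 117.9276
θ=194°: 117.8753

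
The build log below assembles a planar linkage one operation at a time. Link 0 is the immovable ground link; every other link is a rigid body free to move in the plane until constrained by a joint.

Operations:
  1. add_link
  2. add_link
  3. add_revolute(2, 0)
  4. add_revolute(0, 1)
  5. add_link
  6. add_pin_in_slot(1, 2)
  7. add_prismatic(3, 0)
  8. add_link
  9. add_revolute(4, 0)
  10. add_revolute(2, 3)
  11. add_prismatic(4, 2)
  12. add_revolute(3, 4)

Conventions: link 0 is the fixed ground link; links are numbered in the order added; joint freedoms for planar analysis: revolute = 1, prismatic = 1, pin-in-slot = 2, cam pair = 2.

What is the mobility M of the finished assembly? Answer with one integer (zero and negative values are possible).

(L,J1,J2)=(1,0,0); link0 fixed
link1: (2,0,0)
link2: (3,0,0)
R 2-0 [J1]: (3,1,0)
R 0-1 [J1]: (3,2,0)
link3: (4,2,0)
PS 1-2 [J2]: (4,2,1)
P 3-0 [J1]: (4,3,1)
link4: (5,3,1)
R 4-0 [J1]: (5,4,1)
R 2-3 [J1]: (5,5,1)
P 4-2 [J1]: (5,6,1)
R 3-4 [J1]: (5,7,1)
Grübler: 3·4 − 2·7 − 1 = -3

M = -3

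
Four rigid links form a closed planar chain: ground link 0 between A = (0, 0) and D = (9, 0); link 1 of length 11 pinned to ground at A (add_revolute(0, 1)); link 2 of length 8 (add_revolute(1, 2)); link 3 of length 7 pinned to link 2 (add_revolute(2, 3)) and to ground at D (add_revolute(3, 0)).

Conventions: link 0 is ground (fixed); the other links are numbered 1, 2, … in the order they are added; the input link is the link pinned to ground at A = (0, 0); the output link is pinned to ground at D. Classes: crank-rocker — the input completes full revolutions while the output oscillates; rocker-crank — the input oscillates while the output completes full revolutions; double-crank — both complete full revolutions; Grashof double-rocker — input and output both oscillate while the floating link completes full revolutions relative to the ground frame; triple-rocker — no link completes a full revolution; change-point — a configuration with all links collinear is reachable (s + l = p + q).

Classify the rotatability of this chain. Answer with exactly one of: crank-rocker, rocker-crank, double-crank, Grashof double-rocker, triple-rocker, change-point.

lengths: ground=9, input=11, coupler=8, output=7
sorted: s=7 (shortest), l=11 (longest), p+q=17
s + l = 18 vs p + q = 17
s + l > p + q → non-Grashof → no link fully rotates → triple-rocker

triple-rocker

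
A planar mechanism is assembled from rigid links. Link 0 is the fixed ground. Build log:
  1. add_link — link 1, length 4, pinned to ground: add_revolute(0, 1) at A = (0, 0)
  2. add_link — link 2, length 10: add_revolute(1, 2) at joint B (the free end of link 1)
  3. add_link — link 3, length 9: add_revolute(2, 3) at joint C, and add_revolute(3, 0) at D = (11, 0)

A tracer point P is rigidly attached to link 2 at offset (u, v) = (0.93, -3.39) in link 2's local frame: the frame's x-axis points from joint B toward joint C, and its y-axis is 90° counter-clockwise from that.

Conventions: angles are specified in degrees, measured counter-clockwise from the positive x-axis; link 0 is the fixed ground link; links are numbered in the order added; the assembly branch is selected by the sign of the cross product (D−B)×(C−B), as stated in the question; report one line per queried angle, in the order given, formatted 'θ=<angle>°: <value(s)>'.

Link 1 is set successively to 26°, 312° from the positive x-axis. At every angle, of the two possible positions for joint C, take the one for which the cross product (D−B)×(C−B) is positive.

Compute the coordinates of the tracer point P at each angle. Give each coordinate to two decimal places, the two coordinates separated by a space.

A=(0,0), D=(11.00,0)
θ=26°: B = A + 4.00·(cos26°, sin26°) = (3.5952, 1.7535)
θ=26°: |BD| = 7.6096
θ=26°: circle(B,10.00) ∩ circle(D,9.00): a=5.0532, h=8.6293
θ=26°:   candidates: C₊=(10.5009,8.9861) cross=65.666; C₋=(6.5240,-7.8080) cross=-65.666
θ=26°:   branch + wants cross > 0 → take C=(10.5009,8.9861) (cross=65.666)
θ=26°: ex = (C−B)/|BC| = (0.6906,0.7233); ey = (-0.7233,0.6906)
θ=26°: P = B + 0.93·ex + -3.39·ey = (6.6893,0.0851)
θ=312°: B = A + 4.00·(cos312°, sin312°) = (2.6765, -2.9726)
θ=312°: |BD| = 8.8384
θ=312°: circle(B,10.00) ∩ circle(D,9.00): a=5.4940, h=8.3556
θ=312°:   candidates: C₊=(5.0403,6.7440) cross=73.849; C₋=(10.6607,-8.9936) cross=-73.849
θ=312°:   branch + wants cross > 0 → take C=(5.0403,6.7440) (cross=73.849)
θ=312°: ex = (C−B)/|BC| = (0.2364,0.9717); ey = (-0.9717,0.2364)
θ=312°: P = B + 0.93·ex + -3.39·ey = (6.1903,-2.8703)

θ=26°: 6.69 0.09
θ=312°: 6.19 -2.87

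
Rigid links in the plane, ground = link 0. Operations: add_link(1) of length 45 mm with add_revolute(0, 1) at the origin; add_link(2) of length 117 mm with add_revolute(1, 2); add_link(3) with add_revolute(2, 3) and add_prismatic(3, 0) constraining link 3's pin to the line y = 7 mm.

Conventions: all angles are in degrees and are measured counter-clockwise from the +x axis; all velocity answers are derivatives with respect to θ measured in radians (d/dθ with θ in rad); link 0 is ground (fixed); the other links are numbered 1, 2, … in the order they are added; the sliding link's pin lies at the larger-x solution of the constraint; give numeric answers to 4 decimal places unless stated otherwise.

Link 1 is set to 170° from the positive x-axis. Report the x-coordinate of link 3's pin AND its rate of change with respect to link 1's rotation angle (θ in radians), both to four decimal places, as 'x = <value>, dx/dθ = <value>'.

geometry: r = 45 mm, L = 117 mm, e = 7 mm
crank pin P = (r cos θ, r sin θ) = (-44.316349, 7.814168)
h = r sin θ − e = 7.814168 − 7 = 0.814168
x = r cos θ + √(L² − h²) = -44.316349 + 116.997167 = 72.680818
dx/dθ = −r sin θ − h·r cos θ/√(L² − h²) (θ in radians; h = 0.814168) = -7.505776

x = 72.6808, dx/dθ = -7.5058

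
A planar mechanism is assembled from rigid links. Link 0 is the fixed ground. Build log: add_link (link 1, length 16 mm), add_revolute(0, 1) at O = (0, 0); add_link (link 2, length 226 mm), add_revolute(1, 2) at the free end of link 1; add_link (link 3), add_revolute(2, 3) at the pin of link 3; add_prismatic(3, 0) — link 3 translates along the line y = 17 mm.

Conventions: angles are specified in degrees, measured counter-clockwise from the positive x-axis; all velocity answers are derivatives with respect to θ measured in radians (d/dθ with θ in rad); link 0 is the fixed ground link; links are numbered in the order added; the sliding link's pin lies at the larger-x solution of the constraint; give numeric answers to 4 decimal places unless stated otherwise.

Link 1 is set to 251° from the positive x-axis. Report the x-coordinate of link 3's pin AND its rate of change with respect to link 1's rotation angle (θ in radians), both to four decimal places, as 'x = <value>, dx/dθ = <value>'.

geometry: r = 16 mm, L = 226 mm, e = 17 mm
crank pin P = (r cos θ, r sin θ) = (-5.209090, -15.128297)
h = r sin θ − e = -15.128297 − 17 = -32.128297
x = r cos θ + √(L² − h²) = -5.209090 + 223.704655 = 218.495564
dx/dθ = −r sin θ − h·r cos θ/√(L² − h²) (θ in radians; h = -32.128297) = 14.380171

x = 218.4956, dx/dθ = 14.3802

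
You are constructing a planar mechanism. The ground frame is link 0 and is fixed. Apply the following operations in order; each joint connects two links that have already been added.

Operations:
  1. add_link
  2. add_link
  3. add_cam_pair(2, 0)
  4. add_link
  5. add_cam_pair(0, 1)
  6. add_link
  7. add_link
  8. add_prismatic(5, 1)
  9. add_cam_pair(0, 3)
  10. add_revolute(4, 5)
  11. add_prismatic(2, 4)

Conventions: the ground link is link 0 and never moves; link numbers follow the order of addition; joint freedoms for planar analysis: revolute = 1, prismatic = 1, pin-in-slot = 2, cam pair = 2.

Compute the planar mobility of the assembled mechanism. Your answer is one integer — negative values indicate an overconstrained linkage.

L=1 J1=0 J2=0
add link → L=2 J1=0 J2=0
add link → L=3 J1=0 J2=0
C@2,0 dof=2 J2 → L=3 J1=0 J2=1
add link → L=4 J1=0 J2=1
C@0,1 dof=2 J2 → L=4 J1=0 J2=2
add link → L=5 J1=0 J2=2
add link → L=6 J1=0 J2=2
P@5,1 dof=1 J1 → L=6 J1=1 J2=2
C@0,3 dof=2 J2 → L=6 J1=1 J2=3
R@4,5 dof=1 J1 → L=6 J1=2 J2=3
P@2,4 dof=1 J1 → L=6 J1=3 J2=3
M=3(L−1)−2J1−J2=3·5−2·3−3=6

M = 6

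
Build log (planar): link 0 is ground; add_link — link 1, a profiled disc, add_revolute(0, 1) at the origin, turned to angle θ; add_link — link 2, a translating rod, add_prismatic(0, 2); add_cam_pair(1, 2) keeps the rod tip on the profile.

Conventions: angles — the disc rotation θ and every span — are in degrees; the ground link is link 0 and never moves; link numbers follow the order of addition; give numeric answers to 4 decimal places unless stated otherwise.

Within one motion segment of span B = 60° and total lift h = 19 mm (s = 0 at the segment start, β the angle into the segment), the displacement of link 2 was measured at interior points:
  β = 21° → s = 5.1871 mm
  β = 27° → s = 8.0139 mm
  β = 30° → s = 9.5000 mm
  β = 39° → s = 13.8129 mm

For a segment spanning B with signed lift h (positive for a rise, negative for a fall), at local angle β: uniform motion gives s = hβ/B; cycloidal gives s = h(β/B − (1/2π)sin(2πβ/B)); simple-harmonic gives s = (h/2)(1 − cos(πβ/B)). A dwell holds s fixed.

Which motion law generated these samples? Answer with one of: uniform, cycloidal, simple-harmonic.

candidates at β/B = r: uniform s = h·r (linear in β); cycloidal s = h·(r − sin(2πr)/(2π)); simple-harmonic s = (h/2)(1 − cos(πr))
β=21°: printed 5.1871 | uniform 6.6500, cycloidal 4.2036, simple-harmonic 5.1871
β=27°: printed 8.0139 | uniform 8.5500, cycloidal 7.6155, simple-harmonic 8.0139
β=30°: printed 9.5000 | uniform 9.5000, cycloidal 9.5000, simple-harmonic 9.5000
β=39°: printed 13.8129 | uniform 12.3500, cycloidal 14.7964, simple-harmonic 13.8129
only one law matches every sample → simple-harmonic

simple-harmonic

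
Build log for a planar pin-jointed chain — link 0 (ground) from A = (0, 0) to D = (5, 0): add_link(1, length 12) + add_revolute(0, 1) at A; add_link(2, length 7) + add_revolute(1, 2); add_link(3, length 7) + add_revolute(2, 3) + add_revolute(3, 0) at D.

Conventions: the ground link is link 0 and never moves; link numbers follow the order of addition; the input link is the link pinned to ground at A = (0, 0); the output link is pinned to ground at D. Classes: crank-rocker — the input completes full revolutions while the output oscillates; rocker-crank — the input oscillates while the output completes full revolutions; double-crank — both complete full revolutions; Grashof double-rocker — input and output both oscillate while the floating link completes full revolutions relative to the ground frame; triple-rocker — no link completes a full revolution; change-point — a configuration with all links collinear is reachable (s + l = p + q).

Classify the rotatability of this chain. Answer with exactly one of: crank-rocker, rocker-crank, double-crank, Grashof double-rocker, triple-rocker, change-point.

lengths: ground=5, input=12, coupler=7, output=7
sorted: s=5 (shortest), l=12 (longest), p+q=14
s + l = 17 vs p + q = 14
s + l > p + q → non-Grashof → no link fully rotates → triple-rocker

triple-rocker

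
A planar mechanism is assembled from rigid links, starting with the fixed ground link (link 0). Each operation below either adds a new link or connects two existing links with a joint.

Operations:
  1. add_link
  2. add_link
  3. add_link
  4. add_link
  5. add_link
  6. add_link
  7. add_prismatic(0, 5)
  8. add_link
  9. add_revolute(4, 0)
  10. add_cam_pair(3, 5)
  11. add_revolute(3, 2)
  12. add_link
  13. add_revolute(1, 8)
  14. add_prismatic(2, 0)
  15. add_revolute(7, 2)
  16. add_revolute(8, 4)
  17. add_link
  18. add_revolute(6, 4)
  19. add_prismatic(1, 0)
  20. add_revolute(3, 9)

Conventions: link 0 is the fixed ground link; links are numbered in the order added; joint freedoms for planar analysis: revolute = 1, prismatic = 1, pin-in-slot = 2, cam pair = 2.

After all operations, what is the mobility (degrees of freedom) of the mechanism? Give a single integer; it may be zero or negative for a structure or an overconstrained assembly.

(L,J1,J2)=(1,0,0); link0 fixed
link1: (2,0,0)
link2: (3,0,0)
link3: (4,0,0)
link4: (5,0,0)
link5: (6,0,0)
link6: (7,0,0)
P 0-5 [J1]: (7,1,0)
link7: (8,1,0)
R 4-0 [J1]: (8,2,0)
C 3-5 [J2]: (8,2,1)
R 3-2 [J1]: (8,3,1)
link8: (9,3,1)
R 1-8 [J1]: (9,4,1)
P 2-0 [J1]: (9,5,1)
R 7-2 [J1]: (9,6,1)
R 8-4 [J1]: (9,7,1)
link9: (10,7,1)
R 6-4 [J1]: (10,8,1)
P 1-0 [J1]: (10,9,1)
R 3-9 [J1]: (10,10,1)
Grübler: 3·9 − 2·10 − 1 = 6

M = 6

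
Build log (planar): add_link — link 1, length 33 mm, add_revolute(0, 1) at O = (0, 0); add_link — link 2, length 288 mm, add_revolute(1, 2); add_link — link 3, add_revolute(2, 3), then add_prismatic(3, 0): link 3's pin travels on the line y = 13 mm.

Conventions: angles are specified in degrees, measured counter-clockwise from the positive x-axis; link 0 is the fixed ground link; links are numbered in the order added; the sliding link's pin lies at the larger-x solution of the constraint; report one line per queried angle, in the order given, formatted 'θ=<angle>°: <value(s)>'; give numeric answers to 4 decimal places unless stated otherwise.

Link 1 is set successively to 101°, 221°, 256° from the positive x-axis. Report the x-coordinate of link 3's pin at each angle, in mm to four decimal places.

geometry: r = 33 mm, L = 288 mm, e = 13 mm
θ=101°: crank pin P = (r cos θ, r sin θ) = (-6.296697, 32.393697)
θ=101°: h = r sin θ − e = 32.393697 − 13 = 19.393697
θ=101°: x = r cos θ + √(L² − h²) = -6.296697 + 287.346280 = 281.049583
θ=221°: crank pin P = (r cos θ, r sin θ) = (-24.905416, -21.649948)
θ=221°: h = r sin θ − e = -21.649948 − 13 = -34.649948
θ=221°: x = r cos θ + √(L² − h²) = -24.905416 + 285.907994 = 261.002578
θ=256°: crank pin P = (r cos θ, r sin θ) = (-7.983423, -32.019759)
θ=256°: h = r sin θ − e = -32.019759 − 13 = -45.019759
θ=256°: x = r cos θ + √(L² − h²) = -7.983423 + 284.459525 = 276.476102

θ=101°: 281.0496
θ=221°: 261.0026
θ=256°: 276.4761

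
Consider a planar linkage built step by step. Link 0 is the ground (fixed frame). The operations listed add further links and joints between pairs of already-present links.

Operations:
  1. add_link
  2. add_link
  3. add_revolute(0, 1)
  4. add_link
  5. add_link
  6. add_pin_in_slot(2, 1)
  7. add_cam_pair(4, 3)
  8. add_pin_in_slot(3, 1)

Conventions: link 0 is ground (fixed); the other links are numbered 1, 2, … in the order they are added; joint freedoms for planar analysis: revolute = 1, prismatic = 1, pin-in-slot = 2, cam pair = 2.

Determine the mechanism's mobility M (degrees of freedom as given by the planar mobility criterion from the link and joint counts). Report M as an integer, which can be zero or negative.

ground; <1,0,0>
#1 <2,0,0>
#2 <3,0,0>
R:0↔1 J1 <3,1,0>
#3 <4,1,0>
#4 <5,1,0>
PS:2↔1 J2 <5,1,1>
C:4↔3 J2 <5,1,2>
PS:3↔1 J2 <5,1,3>
3×4 − 2×1 − 1×3 = 7

M = 7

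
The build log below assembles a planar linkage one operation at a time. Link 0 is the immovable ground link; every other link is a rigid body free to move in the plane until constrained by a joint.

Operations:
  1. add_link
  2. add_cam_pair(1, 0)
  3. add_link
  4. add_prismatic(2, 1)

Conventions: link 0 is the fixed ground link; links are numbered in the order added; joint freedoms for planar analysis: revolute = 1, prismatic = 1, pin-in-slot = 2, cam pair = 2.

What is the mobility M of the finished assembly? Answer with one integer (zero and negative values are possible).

link 0 = ground. State L|J1|J2 = 1|0|0
+link1  2|0|0
C(1,0) f=2→J2  2|0|1
+link2  3|0|1
P(2,1) f=1→J1  3|1|1
M = 3(3−1)−2·1−1 = 6−2−1 = 3

M = 3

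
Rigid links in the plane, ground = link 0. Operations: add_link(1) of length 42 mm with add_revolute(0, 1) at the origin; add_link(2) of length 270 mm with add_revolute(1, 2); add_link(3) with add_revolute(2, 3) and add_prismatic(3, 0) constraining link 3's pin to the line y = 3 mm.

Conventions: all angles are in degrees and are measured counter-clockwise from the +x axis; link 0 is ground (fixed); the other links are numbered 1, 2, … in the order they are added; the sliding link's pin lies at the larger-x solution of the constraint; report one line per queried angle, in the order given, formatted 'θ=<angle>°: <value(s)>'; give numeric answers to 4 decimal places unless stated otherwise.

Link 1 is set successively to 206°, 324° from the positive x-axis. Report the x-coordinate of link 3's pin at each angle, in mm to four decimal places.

geometry: r = 42 mm, L = 270 mm, e = 3 mm
θ=206°: crank pin P = (r cos θ, r sin θ) = (-37.749350, -18.411588)
θ=206°: h = r sin θ − e = -18.411588 − 3 = -21.411588
θ=206°: x = r cos θ + √(L² − h²) = -37.749350 + 269.149668 = 231.400318
θ=324°: crank pin P = (r cos θ, r sin θ) = (33.978714, -24.686981)
θ=324°: h = r sin θ − e = -24.686981 − 3 = -27.686981
θ=324°: x = r cos θ + √(L² − h²) = 33.978714 + 268.576676 = 302.555390

θ=206°: 231.4003
θ=324°: 302.5554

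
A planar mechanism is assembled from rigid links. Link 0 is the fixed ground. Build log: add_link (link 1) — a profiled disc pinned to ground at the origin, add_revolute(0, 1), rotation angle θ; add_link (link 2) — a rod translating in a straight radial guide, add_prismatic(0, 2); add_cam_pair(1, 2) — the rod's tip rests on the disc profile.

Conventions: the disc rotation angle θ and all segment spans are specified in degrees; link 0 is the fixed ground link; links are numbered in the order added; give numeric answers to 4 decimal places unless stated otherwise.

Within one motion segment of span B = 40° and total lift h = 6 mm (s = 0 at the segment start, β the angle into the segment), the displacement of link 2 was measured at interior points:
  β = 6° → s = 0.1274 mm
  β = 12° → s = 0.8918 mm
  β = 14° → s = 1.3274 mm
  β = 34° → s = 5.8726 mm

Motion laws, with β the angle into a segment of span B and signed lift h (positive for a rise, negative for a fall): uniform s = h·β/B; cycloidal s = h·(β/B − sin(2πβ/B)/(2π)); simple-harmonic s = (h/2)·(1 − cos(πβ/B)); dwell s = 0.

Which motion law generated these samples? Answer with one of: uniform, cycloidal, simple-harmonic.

candidates at β/B = r: uniform s = h·r (linear in β); cycloidal s = h·(r − sin(2πr)/(2π)); simple-harmonic s = (h/2)(1 − cos(πr))
β=6°: printed 0.1274 | uniform 0.9000, cycloidal 0.1274, simple-harmonic 0.3270
β=12°: printed 0.8918 | uniform 1.8000, cycloidal 0.8918, simple-harmonic 1.2366
β=14°: printed 1.3274 | uniform 2.1000, cycloidal 1.3274, simple-harmonic 1.6380
β=34°: printed 5.8726 | uniform 5.1000, cycloidal 5.8726, simple-harmonic 5.6730
only one law matches every sample → cycloidal

cycloidal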